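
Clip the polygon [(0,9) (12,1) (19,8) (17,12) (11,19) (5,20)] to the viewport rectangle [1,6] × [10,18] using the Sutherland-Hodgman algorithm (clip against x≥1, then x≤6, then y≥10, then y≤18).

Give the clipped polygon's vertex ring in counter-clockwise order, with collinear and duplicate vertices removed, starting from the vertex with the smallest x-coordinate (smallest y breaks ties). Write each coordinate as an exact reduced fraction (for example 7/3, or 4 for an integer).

1. After x ≥ 1: [(1,56/5) (1,25/3) (12,1) (19,8) (17,12) (11,19) (5,20)]
2. After x ≤ 6: [(1,56/5) (1,25/3) (6,5) (6,119/6) (5,20)]
3. After y ≥ 10: [(1,56/5) (1,10) (6,10) (6,119/6) (5,20)]
4. After y ≤ 18: [(45/11,18) (1,56/5) (1,10) (6,10) (6,18)]
5. Canonical ring: [(1,10) (6,10) (6,18) (45/11,18) (1,56/5)]

Clipped polygon: [(1,10) (6,10) (6,18) (45/11,18) (1,56/5)]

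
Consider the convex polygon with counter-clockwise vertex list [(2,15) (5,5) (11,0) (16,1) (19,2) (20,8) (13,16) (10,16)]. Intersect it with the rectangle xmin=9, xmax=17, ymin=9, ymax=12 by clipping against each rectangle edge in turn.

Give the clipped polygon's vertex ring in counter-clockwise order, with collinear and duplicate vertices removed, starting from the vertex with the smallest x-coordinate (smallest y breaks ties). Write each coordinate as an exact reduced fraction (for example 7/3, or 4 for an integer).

Clipped polygon: [(9,9) (17,9) (17,80/7) (33/2,12) (9,12)]

1. After x ≥ 9: [(9,127/8) (9,5/3) (11,0) (16,1) (19,2) (20,8) (13,16) (10,16)]
2. After x ≤ 17: [(9,127/8) (9,5/3) (11,0) (16,1) (17,4/3) (17,80/7) (13,16) (10,16)]
3. After y ≥ 9: [(9,127/8) (9,9) (17,9) (17,80/7) (13,16) (10,16)]
4. After y ≤ 12: [(9,12) (9,9) (17,9) (17,80/7) (33/2,12)]
5. Canonical ring: [(9,9) (17,9) (17,80/7) (33/2,12) (9,12)]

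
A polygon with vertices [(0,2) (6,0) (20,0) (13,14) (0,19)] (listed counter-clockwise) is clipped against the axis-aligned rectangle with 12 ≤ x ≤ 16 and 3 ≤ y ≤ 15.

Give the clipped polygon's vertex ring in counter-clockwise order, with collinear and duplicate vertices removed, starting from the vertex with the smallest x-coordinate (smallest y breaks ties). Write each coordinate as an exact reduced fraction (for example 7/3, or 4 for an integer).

Clipped polygon: [(12,3) (16,3) (16,8) (13,14) (12,187/13)]

1. After x ≥ 12: [(12,0) (20,0) (13,14) (12,187/13)]
2. After x ≤ 16: [(12,0) (16,0) (16,8) (13,14) (12,187/13)]
3. After y ≥ 3: [(12,3) (16,3) (16,8) (13,14) (12,187/13)]
4. After y ≤ 15: [(12,3) (16,3) (16,8) (13,14) (12,187/13)]
5. Canonical ring: [(12,3) (16,3) (16,8) (13,14) (12,187/13)]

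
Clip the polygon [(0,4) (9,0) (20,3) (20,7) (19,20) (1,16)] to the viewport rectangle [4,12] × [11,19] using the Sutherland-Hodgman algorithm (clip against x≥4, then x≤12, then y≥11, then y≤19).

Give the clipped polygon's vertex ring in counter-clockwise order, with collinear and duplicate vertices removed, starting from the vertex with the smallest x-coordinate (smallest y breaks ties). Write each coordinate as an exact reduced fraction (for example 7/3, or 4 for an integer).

1. After x ≥ 4: [(4,20/9) (9,0) (20,3) (20,7) (19,20) (4,50/3)]
2. After x ≤ 12: [(4,20/9) (9,0) (12,9/11) (12,166/9) (4,50/3)]
3. After y ≥ 11: [(4,11) (12,11) (12,166/9) (4,50/3)]
4. After y ≤ 19: [(4,11) (12,11) (12,166/9) (4,50/3)]
5. Canonical ring: [(4,11) (12,11) (12,166/9) (4,50/3)]

Clipped polygon: [(4,11) (12,11) (12,166/9) (4,50/3)]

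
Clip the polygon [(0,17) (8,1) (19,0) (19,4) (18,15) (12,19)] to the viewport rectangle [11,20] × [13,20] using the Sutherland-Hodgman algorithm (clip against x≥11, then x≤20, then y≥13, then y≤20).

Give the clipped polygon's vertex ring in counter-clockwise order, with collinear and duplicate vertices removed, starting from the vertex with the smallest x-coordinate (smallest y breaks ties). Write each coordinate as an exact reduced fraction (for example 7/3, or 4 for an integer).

1. After x ≥ 11: [(11,113/6) (11,8/11) (19,0) (19,4) (18,15) (12,19)]
2. After x ≤ 20: [(11,113/6) (11,8/11) (19,0) (19,4) (18,15) (12,19)]
3. After y ≥ 13: [(11,113/6) (11,13) (200/11,13) (18,15) (12,19)]
4. After y ≤ 20: [(11,113/6) (11,13) (200/11,13) (18,15) (12,19)]
5. Canonical ring: [(11,13) (200/11,13) (18,15) (12,19) (11,113/6)]

Clipped polygon: [(11,13) (200/11,13) (18,15) (12,19) (11,113/6)]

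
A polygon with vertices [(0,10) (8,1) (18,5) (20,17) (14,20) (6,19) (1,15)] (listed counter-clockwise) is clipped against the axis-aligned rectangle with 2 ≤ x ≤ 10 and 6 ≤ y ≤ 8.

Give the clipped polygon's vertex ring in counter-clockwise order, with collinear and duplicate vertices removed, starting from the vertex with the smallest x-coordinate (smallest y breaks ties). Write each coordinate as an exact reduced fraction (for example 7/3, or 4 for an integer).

Clipped polygon: [(2,31/4) (32/9,6) (10,6) (10,8) (2,8)]

1. After x ≥ 2: [(2,31/4) (8,1) (18,5) (20,17) (14,20) (6,19) (2,79/5)]
2. After x ≤ 10: [(2,31/4) (8,1) (10,9/5) (10,39/2) (6,19) (2,79/5)]
3. After y ≥ 6: [(2,31/4) (32/9,6) (10,6) (10,39/2) (6,19) (2,79/5)]
4. After y ≤ 8: [(2,8) (2,31/4) (32/9,6) (10,6) (10,8)]
5. Canonical ring: [(2,31/4) (32/9,6) (10,6) (10,8) (2,8)]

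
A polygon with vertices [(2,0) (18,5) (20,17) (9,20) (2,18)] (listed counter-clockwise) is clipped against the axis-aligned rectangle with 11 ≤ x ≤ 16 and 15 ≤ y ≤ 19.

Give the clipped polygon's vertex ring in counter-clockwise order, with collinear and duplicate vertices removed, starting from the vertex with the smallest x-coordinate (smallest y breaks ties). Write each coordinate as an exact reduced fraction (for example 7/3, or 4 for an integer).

Clipped polygon: [(11,15) (16,15) (16,199/11) (38/3,19) (11,19)]

1. After x ≥ 11: [(11,45/16) (18,5) (20,17) (11,214/11)]
2. After x ≤ 16: [(11,45/16) (16,35/8) (16,199/11) (11,214/11)]
3. After y ≥ 15: [(11,15) (16,15) (16,199/11) (11,214/11)]
4. After y ≤ 19: [(11,19) (11,15) (16,15) (16,199/11) (38/3,19)]
5. Canonical ring: [(11,15) (16,15) (16,199/11) (38/3,19) (11,19)]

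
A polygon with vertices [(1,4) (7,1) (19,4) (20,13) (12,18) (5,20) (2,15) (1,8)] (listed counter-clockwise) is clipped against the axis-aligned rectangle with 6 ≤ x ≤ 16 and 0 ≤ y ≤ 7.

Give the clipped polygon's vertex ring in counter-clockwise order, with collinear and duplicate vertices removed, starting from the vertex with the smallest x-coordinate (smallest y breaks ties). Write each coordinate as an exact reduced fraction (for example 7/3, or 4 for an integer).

1. After x ≥ 6: [(6,3/2) (7,1) (19,4) (20,13) (12,18) (6,138/7)]
2. After x ≤ 16: [(6,3/2) (7,1) (16,13/4) (16,31/2) (12,18) (6,138/7)]
3. After y ≥ 0: [(6,3/2) (7,1) (16,13/4) (16,31/2) (12,18) (6,138/7)]
4. After y ≤ 7: [(6,7) (6,3/2) (7,1) (16,13/4) (16,7)]
5. Canonical ring: [(6,3/2) (7,1) (16,13/4) (16,7) (6,7)]

Clipped polygon: [(6,3/2) (7,1) (16,13/4) (16,7) (6,7)]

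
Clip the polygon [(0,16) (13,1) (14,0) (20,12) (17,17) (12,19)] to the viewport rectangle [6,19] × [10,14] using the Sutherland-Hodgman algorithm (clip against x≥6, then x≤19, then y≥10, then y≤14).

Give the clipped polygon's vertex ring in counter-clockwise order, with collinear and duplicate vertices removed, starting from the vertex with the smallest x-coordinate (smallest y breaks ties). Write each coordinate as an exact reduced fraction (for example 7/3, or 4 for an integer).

Clipped polygon: [(6,10) (19,10) (19,41/3) (94/5,14) (6,14)]

1. After x ≥ 6: [(6,35/2) (6,118/13) (13,1) (14,0) (20,12) (17,17) (12,19)]
2. After x ≤ 19: [(6,35/2) (6,118/13) (13,1) (14,0) (19,10) (19,41/3) (17,17) (12,19)]
3. After y ≥ 10: [(6,35/2) (6,10) (19,10) (19,10) (19,41/3) (17,17) (12,19)]
4. After y ≤ 14: [(6,14) (6,10) (19,10) (19,10) (19,41/3) (94/5,14)]
5. Canonical ring: [(6,10) (19,10) (19,41/3) (94/5,14) (6,14)]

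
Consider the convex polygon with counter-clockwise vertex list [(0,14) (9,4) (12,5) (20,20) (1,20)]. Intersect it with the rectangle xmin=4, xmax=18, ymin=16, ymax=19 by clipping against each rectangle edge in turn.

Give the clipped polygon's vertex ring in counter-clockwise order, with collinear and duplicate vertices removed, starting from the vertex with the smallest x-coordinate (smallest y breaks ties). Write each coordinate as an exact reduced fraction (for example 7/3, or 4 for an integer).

1. After x ≥ 4: [(4,86/9) (9,4) (12,5) (20,20) (4,20)]
2. After x ≤ 18: [(4,86/9) (9,4) (12,5) (18,65/4) (18,20) (4,20)]
3. After y ≥ 16: [(4,16) (268/15,16) (18,65/4) (18,20) (4,20)]
4. After y ≤ 19: [(4,19) (4,16) (268/15,16) (18,65/4) (18,19)]
5. Canonical ring: [(4,16) (268/15,16) (18,65/4) (18,19) (4,19)]

Clipped polygon: [(4,16) (268/15,16) (18,65/4) (18,19) (4,19)]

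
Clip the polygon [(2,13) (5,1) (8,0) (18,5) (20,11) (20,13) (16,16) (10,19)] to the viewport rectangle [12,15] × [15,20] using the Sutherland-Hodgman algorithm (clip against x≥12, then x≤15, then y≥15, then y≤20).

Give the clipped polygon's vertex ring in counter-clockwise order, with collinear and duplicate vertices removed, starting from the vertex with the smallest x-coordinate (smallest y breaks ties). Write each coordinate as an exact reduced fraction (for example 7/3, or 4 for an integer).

Clipped polygon: [(12,15) (15,15) (15,33/2) (12,18)]

1. After x ≥ 12: [(12,2) (18,5) (20,11) (20,13) (16,16) (12,18)]
2. After x ≤ 15: [(12,2) (15,7/2) (15,33/2) (12,18)]
3. After y ≥ 15: [(12,15) (15,15) (15,33/2) (12,18)]
4. After y ≤ 20: [(12,15) (15,15) (15,33/2) (12,18)]
5. Canonical ring: [(12,15) (15,15) (15,33/2) (12,18)]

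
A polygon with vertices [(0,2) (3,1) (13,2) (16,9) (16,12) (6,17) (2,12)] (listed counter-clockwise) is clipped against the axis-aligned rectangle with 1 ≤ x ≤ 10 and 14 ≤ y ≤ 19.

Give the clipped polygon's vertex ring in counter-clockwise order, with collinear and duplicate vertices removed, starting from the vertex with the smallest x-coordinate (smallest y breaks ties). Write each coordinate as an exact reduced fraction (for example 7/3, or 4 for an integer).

1. After x ≥ 1: [(1,7) (1,5/3) (3,1) (13,2) (16,9) (16,12) (6,17) (2,12)]
2. After x ≤ 10: [(1,7) (1,5/3) (3,1) (10,17/10) (10,15) (6,17) (2,12)]
3. After y ≥ 14: [(10,14) (10,15) (6,17) (18/5,14)]
4. After y ≤ 19: [(10,14) (10,15) (6,17) (18/5,14)]
5. Canonical ring: [(18/5,14) (10,14) (10,15) (6,17)]

Clipped polygon: [(18/5,14) (10,14) (10,15) (6,17)]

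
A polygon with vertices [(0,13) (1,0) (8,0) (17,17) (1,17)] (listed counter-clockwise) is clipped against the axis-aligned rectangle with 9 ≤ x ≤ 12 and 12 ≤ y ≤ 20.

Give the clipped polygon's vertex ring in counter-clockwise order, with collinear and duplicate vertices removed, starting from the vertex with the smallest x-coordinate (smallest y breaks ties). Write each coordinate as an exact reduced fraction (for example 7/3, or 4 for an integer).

Clipped polygon: [(9,12) (12,12) (12,17) (9,17)]

1. After x ≥ 9: [(9,17/9) (17,17) (9,17)]
2. After x ≤ 12: [(9,17/9) (12,68/9) (12,17) (9,17)]
3. After y ≥ 12: [(9,12) (12,12) (12,17) (9,17)]
4. After y ≤ 20: [(9,12) (12,12) (12,17) (9,17)]
5. Canonical ring: [(9,12) (12,12) (12,17) (9,17)]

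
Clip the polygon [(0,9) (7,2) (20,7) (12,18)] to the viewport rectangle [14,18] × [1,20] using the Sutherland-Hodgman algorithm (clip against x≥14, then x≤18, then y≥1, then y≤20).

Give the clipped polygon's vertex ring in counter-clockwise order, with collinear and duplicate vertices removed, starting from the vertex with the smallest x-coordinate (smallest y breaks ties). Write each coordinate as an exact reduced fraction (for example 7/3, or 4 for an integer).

1. After x ≥ 14: [(14,61/13) (20,7) (14,61/4)]
2. After x ≤ 18: [(14,61/13) (18,81/13) (18,39/4) (14,61/4)]
3. After y ≥ 1: [(14,61/13) (18,81/13) (18,39/4) (14,61/4)]
4. After y ≤ 20: [(14,61/13) (18,81/13) (18,39/4) (14,61/4)]
5. Canonical ring: [(14,61/13) (18,81/13) (18,39/4) (14,61/4)]

Clipped polygon: [(14,61/13) (18,81/13) (18,39/4) (14,61/4)]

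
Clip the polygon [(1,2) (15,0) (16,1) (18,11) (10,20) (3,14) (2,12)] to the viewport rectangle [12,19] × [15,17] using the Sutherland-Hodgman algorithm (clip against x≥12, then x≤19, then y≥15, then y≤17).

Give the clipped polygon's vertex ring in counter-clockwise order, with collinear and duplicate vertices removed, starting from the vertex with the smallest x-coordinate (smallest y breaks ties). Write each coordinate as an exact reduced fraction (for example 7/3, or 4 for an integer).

Clipped polygon: [(12,15) (130/9,15) (38/3,17) (12,17)]

1. After x ≥ 12: [(12,3/7) (15,0) (16,1) (18,11) (12,71/4)]
2. After x ≤ 19: [(12,3/7) (15,0) (16,1) (18,11) (12,71/4)]
3. After y ≥ 15: [(12,15) (130/9,15) (12,71/4)]
4. After y ≤ 17: [(12,17) (12,15) (130/9,15) (38/3,17)]
5. Canonical ring: [(12,15) (130/9,15) (38/3,17) (12,17)]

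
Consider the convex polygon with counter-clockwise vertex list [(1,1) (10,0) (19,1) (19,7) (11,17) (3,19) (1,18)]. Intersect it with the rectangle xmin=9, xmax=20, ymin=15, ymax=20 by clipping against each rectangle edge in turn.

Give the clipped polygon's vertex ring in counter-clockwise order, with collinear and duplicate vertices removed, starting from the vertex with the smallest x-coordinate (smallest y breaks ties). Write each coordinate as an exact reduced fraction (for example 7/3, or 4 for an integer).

Clipped polygon: [(9,15) (63/5,15) (11,17) (9,35/2)]

1. After x ≥ 9: [(9,1/9) (10,0) (19,1) (19,7) (11,17) (9,35/2)]
2. After x ≤ 20: [(9,1/9) (10,0) (19,1) (19,7) (11,17) (9,35/2)]
3. After y ≥ 15: [(9,15) (63/5,15) (11,17) (9,35/2)]
4. After y ≤ 20: [(9,15) (63/5,15) (11,17) (9,35/2)]
5. Canonical ring: [(9,15) (63/5,15) (11,17) (9,35/2)]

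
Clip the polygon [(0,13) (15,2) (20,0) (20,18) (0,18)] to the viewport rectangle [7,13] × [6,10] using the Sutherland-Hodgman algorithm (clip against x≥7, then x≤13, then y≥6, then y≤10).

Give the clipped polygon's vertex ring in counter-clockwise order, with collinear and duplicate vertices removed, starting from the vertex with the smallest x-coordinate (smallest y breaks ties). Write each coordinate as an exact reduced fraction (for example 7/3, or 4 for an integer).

1. After x ≥ 7: [(7,118/15) (15,2) (20,0) (20,18) (7,18)]
2. After x ≤ 13: [(7,118/15) (13,52/15) (13,18) (7,18)]
3. After y ≥ 6: [(7,118/15) (105/11,6) (13,6) (13,18) (7,18)]
4. After y ≤ 10: [(7,10) (7,118/15) (105/11,6) (13,6) (13,10)]
5. Canonical ring: [(7,118/15) (105/11,6) (13,6) (13,10) (7,10)]

Clipped polygon: [(7,118/15) (105/11,6) (13,6) (13,10) (7,10)]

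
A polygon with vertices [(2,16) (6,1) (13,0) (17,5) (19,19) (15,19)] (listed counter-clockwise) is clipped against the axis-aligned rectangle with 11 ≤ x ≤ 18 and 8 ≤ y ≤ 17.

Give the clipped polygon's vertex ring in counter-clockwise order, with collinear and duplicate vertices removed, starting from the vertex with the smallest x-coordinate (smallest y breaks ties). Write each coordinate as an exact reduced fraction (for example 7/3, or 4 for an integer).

1. After x ≥ 11: [(11,235/13) (11,2/7) (13,0) (17,5) (19,19) (15,19)]
2. After x ≤ 18: [(11,235/13) (11,2/7) (13,0) (17,5) (18,12) (18,19) (15,19)]
3. After y ≥ 8: [(11,235/13) (11,8) (122/7,8) (18,12) (18,19) (15,19)]
4. After y ≤ 17: [(11,17) (11,8) (122/7,8) (18,12) (18,17)]
5. Canonical ring: [(11,8) (122/7,8) (18,12) (18,17) (11,17)]

Clipped polygon: [(11,8) (122/7,8) (18,12) (18,17) (11,17)]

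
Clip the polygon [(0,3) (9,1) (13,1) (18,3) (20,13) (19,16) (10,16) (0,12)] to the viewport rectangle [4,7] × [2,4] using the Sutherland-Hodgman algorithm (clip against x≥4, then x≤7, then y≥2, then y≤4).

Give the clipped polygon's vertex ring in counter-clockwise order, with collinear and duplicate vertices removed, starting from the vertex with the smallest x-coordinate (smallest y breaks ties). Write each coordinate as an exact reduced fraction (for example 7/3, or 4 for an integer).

1. After x ≥ 4: [(4,19/9) (9,1) (13,1) (18,3) (20,13) (19,16) (10,16) (4,68/5)]
2. After x ≤ 7: [(4,19/9) (7,13/9) (7,74/5) (4,68/5)]
3. After y ≥ 2: [(4,19/9) (9/2,2) (7,2) (7,74/5) (4,68/5)]
4. After y ≤ 4: [(4,4) (4,19/9) (9/2,2) (7,2) (7,4)]
5. Canonical ring: [(4,19/9) (9/2,2) (7,2) (7,4) (4,4)]

Clipped polygon: [(4,19/9) (9/2,2) (7,2) (7,4) (4,4)]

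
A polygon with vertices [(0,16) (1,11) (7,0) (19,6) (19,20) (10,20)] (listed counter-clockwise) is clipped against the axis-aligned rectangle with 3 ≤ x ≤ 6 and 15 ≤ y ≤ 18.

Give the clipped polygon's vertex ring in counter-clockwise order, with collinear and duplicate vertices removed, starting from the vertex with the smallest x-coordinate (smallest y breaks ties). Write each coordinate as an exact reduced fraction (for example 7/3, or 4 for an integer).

1. After x ≥ 3: [(3,86/5) (3,22/3) (7,0) (19,6) (19,20) (10,20)]
2. After x ≤ 6: [(6,92/5) (3,86/5) (3,22/3) (6,11/6)]
3. After y ≥ 15: [(6,15) (6,92/5) (3,86/5) (3,15)]
4. After y ≤ 18: [(6,15) (6,18) (5,18) (3,86/5) (3,15)]
5. Canonical ring: [(3,15) (6,15) (6,18) (5,18) (3,86/5)]

Clipped polygon: [(3,15) (6,15) (6,18) (5,18) (3,86/5)]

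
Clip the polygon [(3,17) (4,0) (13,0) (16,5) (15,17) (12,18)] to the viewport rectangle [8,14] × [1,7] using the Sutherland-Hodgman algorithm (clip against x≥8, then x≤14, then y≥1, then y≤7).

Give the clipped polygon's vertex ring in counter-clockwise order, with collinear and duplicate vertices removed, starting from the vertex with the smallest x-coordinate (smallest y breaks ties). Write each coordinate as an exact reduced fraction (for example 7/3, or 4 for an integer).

Clipped polygon: [(8,1) (68/5,1) (14,5/3) (14,7) (8,7)]

1. After x ≥ 8: [(8,158/9) (8,0) (13,0) (16,5) (15,17) (12,18)]
2. After x ≤ 14: [(8,158/9) (8,0) (13,0) (14,5/3) (14,52/3) (12,18)]
3. After y ≥ 1: [(8,158/9) (8,1) (68/5,1) (14,5/3) (14,52/3) (12,18)]
4. After y ≤ 7: [(8,7) (8,1) (68/5,1) (14,5/3) (14,7)]
5. Canonical ring: [(8,1) (68/5,1) (14,5/3) (14,7) (8,7)]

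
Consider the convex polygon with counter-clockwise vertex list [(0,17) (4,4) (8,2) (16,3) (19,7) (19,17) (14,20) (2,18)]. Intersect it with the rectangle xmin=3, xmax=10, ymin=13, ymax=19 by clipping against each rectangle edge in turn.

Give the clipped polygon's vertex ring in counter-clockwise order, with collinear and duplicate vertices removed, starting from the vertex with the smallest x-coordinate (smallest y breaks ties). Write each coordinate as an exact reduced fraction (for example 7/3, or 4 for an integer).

1. After x ≥ 3: [(3,29/4) (4,4) (8,2) (16,3) (19,7) (19,17) (14,20) (3,109/6)]
2. After x ≤ 10: [(3,29/4) (4,4) (8,2) (10,9/4) (10,58/3) (3,109/6)]
3. After y ≥ 13: [(3,13) (10,13) (10,58/3) (3,109/6)]
4. After y ≤ 19: [(3,13) (10,13) (10,19) (8,19) (3,109/6)]
5. Canonical ring: [(3,13) (10,13) (10,19) (8,19) (3,109/6)]

Clipped polygon: [(3,13) (10,13) (10,19) (8,19) (3,109/6)]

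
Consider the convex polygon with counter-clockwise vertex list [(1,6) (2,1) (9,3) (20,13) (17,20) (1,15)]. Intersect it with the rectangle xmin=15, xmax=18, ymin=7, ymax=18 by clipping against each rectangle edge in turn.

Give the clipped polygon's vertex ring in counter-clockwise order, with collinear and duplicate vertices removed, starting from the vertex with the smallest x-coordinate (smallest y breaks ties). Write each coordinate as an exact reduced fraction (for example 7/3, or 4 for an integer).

Clipped polygon: [(15,93/11) (18,123/11) (18,53/3) (125/7,18) (15,18)]

1. After x ≥ 15: [(15,93/11) (20,13) (17,20) (15,155/8)]
2. After x ≤ 18: [(15,93/11) (18,123/11) (18,53/3) (17,20) (15,155/8)]
3. After y ≥ 7: [(15,93/11) (18,123/11) (18,53/3) (17,20) (15,155/8)]
4. After y ≤ 18: [(15,18) (15,93/11) (18,123/11) (18,53/3) (125/7,18)]
5. Canonical ring: [(15,93/11) (18,123/11) (18,53/3) (125/7,18) (15,18)]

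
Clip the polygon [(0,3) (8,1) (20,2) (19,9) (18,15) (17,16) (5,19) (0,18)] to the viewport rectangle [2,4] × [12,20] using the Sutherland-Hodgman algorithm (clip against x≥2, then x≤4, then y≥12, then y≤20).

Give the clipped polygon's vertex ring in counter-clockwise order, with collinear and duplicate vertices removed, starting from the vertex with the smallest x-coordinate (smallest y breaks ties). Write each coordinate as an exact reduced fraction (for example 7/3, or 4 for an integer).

1. After x ≥ 2: [(2,5/2) (8,1) (20,2) (19,9) (18,15) (17,16) (5,19) (2,92/5)]
2. After x ≤ 4: [(2,5/2) (4,2) (4,94/5) (2,92/5)]
3. After y ≥ 12: [(2,12) (4,12) (4,94/5) (2,92/5)]
4. After y ≤ 20: [(2,12) (4,12) (4,94/5) (2,92/5)]
5. Canonical ring: [(2,12) (4,12) (4,94/5) (2,92/5)]

Clipped polygon: [(2,12) (4,12) (4,94/5) (2,92/5)]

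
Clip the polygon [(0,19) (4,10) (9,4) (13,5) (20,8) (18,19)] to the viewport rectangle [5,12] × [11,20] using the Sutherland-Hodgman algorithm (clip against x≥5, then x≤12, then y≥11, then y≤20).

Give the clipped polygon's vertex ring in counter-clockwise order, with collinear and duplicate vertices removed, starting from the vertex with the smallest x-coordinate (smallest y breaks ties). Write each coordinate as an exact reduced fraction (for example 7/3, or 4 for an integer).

1. After x ≥ 5: [(5,19) (5,44/5) (9,4) (13,5) (20,8) (18,19)]
2. After x ≤ 12: [(12,19) (5,19) (5,44/5) (9,4) (12,19/4)]
3. After y ≥ 11: [(12,11) (12,19) (5,19) (5,11)]
4. After y ≤ 20: [(12,11) (12,19) (5,19) (5,11)]
5. Canonical ring: [(5,11) (12,11) (12,19) (5,19)]

Clipped polygon: [(5,11) (12,11) (12,19) (5,19)]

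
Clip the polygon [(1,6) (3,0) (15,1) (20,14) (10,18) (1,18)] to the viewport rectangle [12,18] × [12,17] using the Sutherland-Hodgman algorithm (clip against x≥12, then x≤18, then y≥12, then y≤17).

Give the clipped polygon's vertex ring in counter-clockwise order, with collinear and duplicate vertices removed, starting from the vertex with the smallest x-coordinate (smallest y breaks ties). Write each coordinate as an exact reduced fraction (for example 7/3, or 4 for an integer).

Clipped polygon: [(12,12) (18,12) (18,74/5) (25/2,17) (12,17)]

1. After x ≥ 12: [(12,3/4) (15,1) (20,14) (12,86/5)]
2. After x ≤ 18: [(12,3/4) (15,1) (18,44/5) (18,74/5) (12,86/5)]
3. After y ≥ 12: [(12,12) (18,12) (18,74/5) (12,86/5)]
4. After y ≤ 17: [(12,17) (12,12) (18,12) (18,74/5) (25/2,17)]
5. Canonical ring: [(12,12) (18,12) (18,74/5) (25/2,17) (12,17)]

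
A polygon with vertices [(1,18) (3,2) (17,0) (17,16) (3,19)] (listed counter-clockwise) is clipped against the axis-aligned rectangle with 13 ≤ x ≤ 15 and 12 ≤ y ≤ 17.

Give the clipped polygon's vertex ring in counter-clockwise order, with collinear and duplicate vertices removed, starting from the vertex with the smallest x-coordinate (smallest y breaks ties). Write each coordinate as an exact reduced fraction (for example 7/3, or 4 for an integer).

1. After x ≥ 13: [(13,4/7) (17,0) (17,16) (13,118/7)]
2. After x ≤ 15: [(13,4/7) (15,2/7) (15,115/7) (13,118/7)]
3. After y ≥ 12: [(13,12) (15,12) (15,115/7) (13,118/7)]
4. After y ≤ 17: [(13,12) (15,12) (15,115/7) (13,118/7)]
5. Canonical ring: [(13,12) (15,12) (15,115/7) (13,118/7)]

Clipped polygon: [(13,12) (15,12) (15,115/7) (13,118/7)]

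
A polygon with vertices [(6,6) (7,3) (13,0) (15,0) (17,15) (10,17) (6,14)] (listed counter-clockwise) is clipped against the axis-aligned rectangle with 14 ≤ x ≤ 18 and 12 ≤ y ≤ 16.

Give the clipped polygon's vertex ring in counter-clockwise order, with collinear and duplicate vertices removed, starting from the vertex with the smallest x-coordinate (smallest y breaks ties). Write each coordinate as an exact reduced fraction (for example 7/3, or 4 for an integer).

1. After x ≥ 14: [(14,0) (15,0) (17,15) (14,111/7)]
2. After x ≤ 18: [(14,0) (15,0) (17,15) (14,111/7)]
3. After y ≥ 12: [(14,12) (83/5,12) (17,15) (14,111/7)]
4. After y ≤ 16: [(14,12) (83/5,12) (17,15) (14,111/7)]
5. Canonical ring: [(14,12) (83/5,12) (17,15) (14,111/7)]

Clipped polygon: [(14,12) (83/5,12) (17,15) (14,111/7)]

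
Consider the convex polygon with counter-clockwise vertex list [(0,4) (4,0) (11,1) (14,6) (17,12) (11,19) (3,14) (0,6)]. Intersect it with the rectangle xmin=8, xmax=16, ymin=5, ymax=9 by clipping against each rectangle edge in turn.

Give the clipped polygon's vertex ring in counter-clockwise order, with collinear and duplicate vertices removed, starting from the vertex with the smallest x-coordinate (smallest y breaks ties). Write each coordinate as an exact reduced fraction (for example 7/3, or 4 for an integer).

Clipped polygon: [(8,5) (67/5,5) (14,6) (31/2,9) (8,9)]

1. After x ≥ 8: [(8,4/7) (11,1) (14,6) (17,12) (11,19) (8,137/8)]
2. After x ≤ 16: [(8,4/7) (11,1) (14,6) (16,10) (16,79/6) (11,19) (8,137/8)]
3. After y ≥ 5: [(8,5) (67/5,5) (14,6) (16,10) (16,79/6) (11,19) (8,137/8)]
4. After y ≤ 9: [(8,9) (8,5) (67/5,5) (14,6) (31/2,9)]
5. Canonical ring: [(8,5) (67/5,5) (14,6) (31/2,9) (8,9)]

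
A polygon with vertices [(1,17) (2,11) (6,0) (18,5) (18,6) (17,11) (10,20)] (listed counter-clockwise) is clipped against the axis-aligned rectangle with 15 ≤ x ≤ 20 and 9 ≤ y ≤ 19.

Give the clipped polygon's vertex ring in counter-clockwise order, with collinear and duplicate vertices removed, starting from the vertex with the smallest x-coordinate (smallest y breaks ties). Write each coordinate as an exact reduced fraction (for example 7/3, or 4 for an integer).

1. After x ≥ 15: [(15,15/4) (18,5) (18,6) (17,11) (15,95/7)]
2. After x ≤ 20: [(15,15/4) (18,5) (18,6) (17,11) (15,95/7)]
3. After y ≥ 9: [(15,9) (87/5,9) (17,11) (15,95/7)]
4. After y ≤ 19: [(15,9) (87/5,9) (17,11) (15,95/7)]
5. Canonical ring: [(15,9) (87/5,9) (17,11) (15,95/7)]

Clipped polygon: [(15,9) (87/5,9) (17,11) (15,95/7)]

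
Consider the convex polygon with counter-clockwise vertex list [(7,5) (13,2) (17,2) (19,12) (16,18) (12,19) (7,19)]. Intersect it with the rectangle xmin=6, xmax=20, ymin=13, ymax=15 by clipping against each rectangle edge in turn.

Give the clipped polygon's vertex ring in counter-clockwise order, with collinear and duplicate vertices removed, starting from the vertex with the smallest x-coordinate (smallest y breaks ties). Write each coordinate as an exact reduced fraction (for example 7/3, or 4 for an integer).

Clipped polygon: [(7,13) (37/2,13) (35/2,15) (7,15)]

1. After x ≥ 6: [(7,5) (13,2) (17,2) (19,12) (16,18) (12,19) (7,19)]
2. After x ≤ 20: [(7,5) (13,2) (17,2) (19,12) (16,18) (12,19) (7,19)]
3. After y ≥ 13: [(7,13) (37/2,13) (16,18) (12,19) (7,19)]
4. After y ≤ 15: [(7,15) (7,13) (37/2,13) (35/2,15)]
5. Canonical ring: [(7,13) (37/2,13) (35/2,15) (7,15)]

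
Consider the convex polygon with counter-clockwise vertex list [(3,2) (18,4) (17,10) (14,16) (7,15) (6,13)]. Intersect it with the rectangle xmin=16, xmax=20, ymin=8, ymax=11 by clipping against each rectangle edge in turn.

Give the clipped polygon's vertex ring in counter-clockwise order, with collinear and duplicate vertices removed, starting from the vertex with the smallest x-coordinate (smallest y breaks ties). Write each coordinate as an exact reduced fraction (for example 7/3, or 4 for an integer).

Clipped polygon: [(16,8) (52/3,8) (17,10) (33/2,11) (16,11)]

1. After x ≥ 16: [(16,56/15) (18,4) (17,10) (16,12)]
2. After x ≤ 20: [(16,56/15) (18,4) (17,10) (16,12)]
3. After y ≥ 8: [(16,8) (52/3,8) (17,10) (16,12)]
4. After y ≤ 11: [(16,11) (16,8) (52/3,8) (17,10) (33/2,11)]
5. Canonical ring: [(16,8) (52/3,8) (17,10) (33/2,11) (16,11)]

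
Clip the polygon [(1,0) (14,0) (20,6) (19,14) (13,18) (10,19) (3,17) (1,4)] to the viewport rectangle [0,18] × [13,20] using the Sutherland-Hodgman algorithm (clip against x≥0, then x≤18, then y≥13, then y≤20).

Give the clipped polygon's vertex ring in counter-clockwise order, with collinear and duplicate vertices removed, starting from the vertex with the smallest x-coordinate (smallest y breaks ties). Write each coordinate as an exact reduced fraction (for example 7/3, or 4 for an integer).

1. After x ≥ 0: [(1,0) (14,0) (20,6) (19,14) (13,18) (10,19) (3,17) (1,4)]
2. After x ≤ 18: [(1,0) (14,0) (18,4) (18,44/3) (13,18) (10,19) (3,17) (1,4)]
3. After y ≥ 13: [(18,13) (18,44/3) (13,18) (10,19) (3,17) (31/13,13)]
4. After y ≤ 20: [(18,13) (18,44/3) (13,18) (10,19) (3,17) (31/13,13)]
5. Canonical ring: [(31/13,13) (18,13) (18,44/3) (13,18) (10,19) (3,17)]

Clipped polygon: [(31/13,13) (18,13) (18,44/3) (13,18) (10,19) (3,17)]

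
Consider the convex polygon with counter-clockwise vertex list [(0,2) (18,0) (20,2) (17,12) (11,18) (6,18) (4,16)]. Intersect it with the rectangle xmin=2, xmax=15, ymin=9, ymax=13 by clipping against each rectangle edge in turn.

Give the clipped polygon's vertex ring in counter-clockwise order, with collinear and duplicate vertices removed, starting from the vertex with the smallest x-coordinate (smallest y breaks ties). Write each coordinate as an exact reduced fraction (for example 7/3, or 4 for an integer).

1. After x ≥ 2: [(2,9) (2,16/9) (18,0) (20,2) (17,12) (11,18) (6,18) (4,16)]
2. After x ≤ 15: [(2,9) (2,16/9) (15,1/3) (15,14) (11,18) (6,18) (4,16)]
3. After y ≥ 9: [(2,9) (2,9) (15,9) (15,14) (11,18) (6,18) (4,16)]
4. After y ≤ 13: [(22/7,13) (2,9) (2,9) (15,9) (15,13)]
5. Canonical ring: [(2,9) (15,9) (15,13) (22/7,13)]

Clipped polygon: [(2,9) (15,9) (15,13) (22/7,13)]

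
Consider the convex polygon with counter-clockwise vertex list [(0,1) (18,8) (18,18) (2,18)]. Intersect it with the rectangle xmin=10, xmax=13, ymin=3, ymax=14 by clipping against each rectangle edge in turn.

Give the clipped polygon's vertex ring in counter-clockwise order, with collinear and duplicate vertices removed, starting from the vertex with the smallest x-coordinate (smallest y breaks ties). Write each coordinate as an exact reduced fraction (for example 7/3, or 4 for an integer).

1. After x ≥ 10: [(10,44/9) (18,8) (18,18) (10,18)]
2. After x ≤ 13: [(10,44/9) (13,109/18) (13,18) (10,18)]
3. After y ≥ 3: [(10,44/9) (13,109/18) (13,18) (10,18)]
4. After y ≤ 14: [(10,14) (10,44/9) (13,109/18) (13,14)]
5. Canonical ring: [(10,44/9) (13,109/18) (13,14) (10,14)]

Clipped polygon: [(10,44/9) (13,109/18) (13,14) (10,14)]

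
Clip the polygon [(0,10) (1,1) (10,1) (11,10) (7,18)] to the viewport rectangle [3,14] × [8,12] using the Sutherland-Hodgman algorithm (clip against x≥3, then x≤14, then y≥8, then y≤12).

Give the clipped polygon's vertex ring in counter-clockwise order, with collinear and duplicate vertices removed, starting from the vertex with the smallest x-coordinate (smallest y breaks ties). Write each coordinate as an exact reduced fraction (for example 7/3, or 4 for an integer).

Clipped polygon: [(3,8) (97/9,8) (11,10) (10,12) (3,12)]

1. After x ≥ 3: [(3,94/7) (3,1) (10,1) (11,10) (7,18)]
2. After x ≤ 14: [(3,94/7) (3,1) (10,1) (11,10) (7,18)]
3. After y ≥ 8: [(3,94/7) (3,8) (97/9,8) (11,10) (7,18)]
4. After y ≤ 12: [(3,12) (3,8) (97/9,8) (11,10) (10,12)]
5. Canonical ring: [(3,8) (97/9,8) (11,10) (10,12) (3,12)]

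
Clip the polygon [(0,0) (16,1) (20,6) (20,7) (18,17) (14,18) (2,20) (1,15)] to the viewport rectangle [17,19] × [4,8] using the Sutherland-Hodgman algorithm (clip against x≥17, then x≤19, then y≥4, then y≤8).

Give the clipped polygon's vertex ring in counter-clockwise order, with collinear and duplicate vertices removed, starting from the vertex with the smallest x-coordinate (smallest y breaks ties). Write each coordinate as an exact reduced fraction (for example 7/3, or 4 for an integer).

Clipped polygon: [(17,4) (92/5,4) (19,19/4) (19,8) (17,8)]

1. After x ≥ 17: [(17,9/4) (20,6) (20,7) (18,17) (17,69/4)]
2. After x ≤ 19: [(17,9/4) (19,19/4) (19,12) (18,17) (17,69/4)]
3. After y ≥ 4: [(17,4) (92/5,4) (19,19/4) (19,12) (18,17) (17,69/4)]
4. After y ≤ 8: [(17,8) (17,4) (92/5,4) (19,19/4) (19,8)]
5. Canonical ring: [(17,4) (92/5,4) (19,19/4) (19,8) (17,8)]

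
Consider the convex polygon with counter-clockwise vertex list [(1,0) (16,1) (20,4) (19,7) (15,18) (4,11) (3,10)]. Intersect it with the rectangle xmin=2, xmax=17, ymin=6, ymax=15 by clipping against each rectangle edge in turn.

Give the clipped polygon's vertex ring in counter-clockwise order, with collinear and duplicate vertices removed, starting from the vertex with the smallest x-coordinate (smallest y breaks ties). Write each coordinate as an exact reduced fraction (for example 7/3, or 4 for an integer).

1. After x ≥ 2: [(2,5) (2,1/15) (16,1) (20,4) (19,7) (15,18) (4,11) (3,10)]
2. After x ≤ 17: [(2,5) (2,1/15) (16,1) (17,7/4) (17,25/2) (15,18) (4,11) (3,10)]
3. After y ≥ 6: [(11/5,6) (17,6) (17,25/2) (15,18) (4,11) (3,10)]
4. After y ≤ 15: [(11/5,6) (17,6) (17,25/2) (177/11,15) (72/7,15) (4,11) (3,10)]
5. Canonical ring: [(11/5,6) (17,6) (17,25/2) (177/11,15) (72/7,15) (4,11) (3,10)]

Clipped polygon: [(11/5,6) (17,6) (17,25/2) (177/11,15) (72/7,15) (4,11) (3,10)]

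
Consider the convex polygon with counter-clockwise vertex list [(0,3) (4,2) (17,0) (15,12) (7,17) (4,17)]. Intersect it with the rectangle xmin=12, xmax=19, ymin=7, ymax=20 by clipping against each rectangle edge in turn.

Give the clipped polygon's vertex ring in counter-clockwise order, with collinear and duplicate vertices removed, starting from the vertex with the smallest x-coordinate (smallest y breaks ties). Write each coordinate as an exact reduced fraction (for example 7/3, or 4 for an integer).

1. After x ≥ 12: [(12,10/13) (17,0) (15,12) (12,111/8)]
2. After x ≤ 19: [(12,10/13) (17,0) (15,12) (12,111/8)]
3. After y ≥ 7: [(12,7) (95/6,7) (15,12) (12,111/8)]
4. After y ≤ 20: [(12,7) (95/6,7) (15,12) (12,111/8)]
5. Canonical ring: [(12,7) (95/6,7) (15,12) (12,111/8)]

Clipped polygon: [(12,7) (95/6,7) (15,12) (12,111/8)]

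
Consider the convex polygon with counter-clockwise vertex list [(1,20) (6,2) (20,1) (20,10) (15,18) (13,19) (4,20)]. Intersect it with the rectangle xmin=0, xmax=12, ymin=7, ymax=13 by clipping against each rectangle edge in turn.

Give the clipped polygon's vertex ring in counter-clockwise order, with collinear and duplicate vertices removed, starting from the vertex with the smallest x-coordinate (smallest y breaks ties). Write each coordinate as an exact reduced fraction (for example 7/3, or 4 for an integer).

Clipped polygon: [(53/18,13) (83/18,7) (12,7) (12,13)]

1. After x ≥ 0: [(1,20) (6,2) (20,1) (20,10) (15,18) (13,19) (4,20)]
2. After x ≤ 12: [(1,20) (6,2) (12,11/7) (12,172/9) (4,20)]
3. After y ≥ 7: [(1,20) (83/18,7) (12,7) (12,172/9) (4,20)]
4. After y ≤ 13: [(53/18,13) (83/18,7) (12,7) (12,13)]
5. Canonical ring: [(53/18,13) (83/18,7) (12,7) (12,13)]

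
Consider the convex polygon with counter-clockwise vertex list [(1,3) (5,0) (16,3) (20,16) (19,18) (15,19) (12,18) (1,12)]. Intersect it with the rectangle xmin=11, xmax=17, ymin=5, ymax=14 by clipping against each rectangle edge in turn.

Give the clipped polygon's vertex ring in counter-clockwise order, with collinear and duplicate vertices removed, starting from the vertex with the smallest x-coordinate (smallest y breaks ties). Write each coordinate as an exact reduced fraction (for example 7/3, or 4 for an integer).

1. After x ≥ 11: [(11,18/11) (16,3) (20,16) (19,18) (15,19) (12,18) (11,192/11)]
2. After x ≤ 17: [(11,18/11) (16,3) (17,25/4) (17,37/2) (15,19) (12,18) (11,192/11)]
3. After y ≥ 5: [(11,5) (216/13,5) (17,25/4) (17,37/2) (15,19) (12,18) (11,192/11)]
4. After y ≤ 14: [(11,14) (11,5) (216/13,5) (17,25/4) (17,14)]
5. Canonical ring: [(11,5) (216/13,5) (17,25/4) (17,14) (11,14)]

Clipped polygon: [(11,5) (216/13,5) (17,25/4) (17,14) (11,14)]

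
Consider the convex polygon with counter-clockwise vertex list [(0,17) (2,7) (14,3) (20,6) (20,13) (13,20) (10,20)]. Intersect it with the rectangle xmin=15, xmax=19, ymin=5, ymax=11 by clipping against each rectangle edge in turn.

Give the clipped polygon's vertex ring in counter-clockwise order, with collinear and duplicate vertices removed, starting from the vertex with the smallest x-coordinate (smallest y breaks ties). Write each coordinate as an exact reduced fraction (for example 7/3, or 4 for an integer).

1. After x ≥ 15: [(15,7/2) (20,6) (20,13) (15,18)]
2. After x ≤ 19: [(15,7/2) (19,11/2) (19,14) (15,18)]
3. After y ≥ 5: [(15,5) (18,5) (19,11/2) (19,14) (15,18)]
4. After y ≤ 11: [(15,11) (15,5) (18,5) (19,11/2) (19,11)]
5. Canonical ring: [(15,5) (18,5) (19,11/2) (19,11) (15,11)]

Clipped polygon: [(15,5) (18,5) (19,11/2) (19,11) (15,11)]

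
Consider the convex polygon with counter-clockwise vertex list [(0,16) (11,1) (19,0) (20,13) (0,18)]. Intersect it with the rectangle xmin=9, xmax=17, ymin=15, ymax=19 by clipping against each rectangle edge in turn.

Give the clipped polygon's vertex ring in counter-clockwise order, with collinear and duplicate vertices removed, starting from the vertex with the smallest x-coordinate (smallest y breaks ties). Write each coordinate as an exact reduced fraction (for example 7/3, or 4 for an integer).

1. After x ≥ 9: [(9,41/11) (11,1) (19,0) (20,13) (9,63/4)]
2. After x ≤ 17: [(9,41/11) (11,1) (17,1/4) (17,55/4) (9,63/4)]
3. After y ≥ 15: [(9,15) (12,15) (9,63/4)]
4. After y ≤ 19: [(9,15) (12,15) (9,63/4)]
5. Canonical ring: [(9,15) (12,15) (9,63/4)]

Clipped polygon: [(9,15) (12,15) (9,63/4)]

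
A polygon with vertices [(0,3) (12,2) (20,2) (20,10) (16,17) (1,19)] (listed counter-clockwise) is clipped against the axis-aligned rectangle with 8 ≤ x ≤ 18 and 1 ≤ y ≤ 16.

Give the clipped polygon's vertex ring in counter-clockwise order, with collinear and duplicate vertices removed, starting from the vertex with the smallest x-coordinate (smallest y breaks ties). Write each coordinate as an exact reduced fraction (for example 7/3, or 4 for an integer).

1. After x ≥ 8: [(8,7/3) (12,2) (20,2) (20,10) (16,17) (8,271/15)]
2. After x ≤ 18: [(8,7/3) (12,2) (18,2) (18,27/2) (16,17) (8,271/15)]
3. After y ≥ 1: [(8,7/3) (12,2) (18,2) (18,27/2) (16,17) (8,271/15)]
4. After y ≤ 16: [(8,16) (8,7/3) (12,2) (18,2) (18,27/2) (116/7,16)]
5. Canonical ring: [(8,7/3) (12,2) (18,2) (18,27/2) (116/7,16) (8,16)]

Clipped polygon: [(8,7/3) (12,2) (18,2) (18,27/2) (116/7,16) (8,16)]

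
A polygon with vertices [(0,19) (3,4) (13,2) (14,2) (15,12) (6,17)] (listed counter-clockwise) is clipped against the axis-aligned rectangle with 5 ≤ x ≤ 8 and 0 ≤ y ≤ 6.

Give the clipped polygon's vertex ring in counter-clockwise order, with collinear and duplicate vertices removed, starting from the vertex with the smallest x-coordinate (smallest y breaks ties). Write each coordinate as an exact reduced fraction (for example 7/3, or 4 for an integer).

Clipped polygon: [(5,18/5) (8,3) (8,6) (5,6)]

1. After x ≥ 5: [(5,52/3) (5,18/5) (13,2) (14,2) (15,12) (6,17)]
2. After x ≤ 8: [(5,52/3) (5,18/5) (8,3) (8,143/9) (6,17)]
3. After y ≥ 0: [(5,52/3) (5,18/5) (8,3) (8,143/9) (6,17)]
4. After y ≤ 6: [(5,6) (5,18/5) (8,3) (8,6)]
5. Canonical ring: [(5,18/5) (8,3) (8,6) (5,6)]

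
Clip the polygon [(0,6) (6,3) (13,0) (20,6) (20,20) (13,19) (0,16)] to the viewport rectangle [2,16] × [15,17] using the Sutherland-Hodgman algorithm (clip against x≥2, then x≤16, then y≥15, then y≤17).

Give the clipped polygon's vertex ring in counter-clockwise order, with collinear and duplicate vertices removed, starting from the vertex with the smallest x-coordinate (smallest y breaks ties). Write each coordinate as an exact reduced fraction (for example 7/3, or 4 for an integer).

1. After x ≥ 2: [(2,5) (6,3) (13,0) (20,6) (20,20) (13,19) (2,214/13)]
2. After x ≤ 16: [(2,5) (6,3) (13,0) (16,18/7) (16,136/7) (13,19) (2,214/13)]
3. After y ≥ 15: [(2,15) (16,15) (16,136/7) (13,19) (2,214/13)]
4. After y ≤ 17: [(2,15) (16,15) (16,17) (13/3,17) (2,214/13)]
5. Canonical ring: [(2,15) (16,15) (16,17) (13/3,17) (2,214/13)]

Clipped polygon: [(2,15) (16,15) (16,17) (13/3,17) (2,214/13)]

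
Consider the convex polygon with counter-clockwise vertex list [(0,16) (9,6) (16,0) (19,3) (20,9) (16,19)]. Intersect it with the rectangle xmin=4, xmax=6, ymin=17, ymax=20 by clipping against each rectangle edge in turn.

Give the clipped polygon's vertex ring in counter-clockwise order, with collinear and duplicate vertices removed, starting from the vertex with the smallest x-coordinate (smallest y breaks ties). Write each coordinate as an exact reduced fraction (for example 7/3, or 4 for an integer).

Clipped polygon: [(16/3,17) (6,17) (6,137/8)]

1. After x ≥ 4: [(4,67/4) (4,104/9) (9,6) (16,0) (19,3) (20,9) (16,19)]
2. After x ≤ 6: [(6,137/8) (4,67/4) (4,104/9) (6,28/3)]
3. After y ≥ 17: [(6,17) (6,137/8) (16/3,17)]
4. After y ≤ 20: [(6,17) (6,137/8) (16/3,17)]
5. Canonical ring: [(16/3,17) (6,17) (6,137/8)]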